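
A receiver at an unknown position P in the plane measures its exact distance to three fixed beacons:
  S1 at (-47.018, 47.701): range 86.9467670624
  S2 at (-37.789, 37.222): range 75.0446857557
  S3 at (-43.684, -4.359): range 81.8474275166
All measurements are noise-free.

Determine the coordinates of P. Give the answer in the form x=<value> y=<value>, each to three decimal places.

x=34.894 y=18.543

eq1: (x + 47.018)² + (y − 47.701)² = 86.9467670624²
eq2: (x + 37.789)² + (y − 37.222)² = 75.0446857557²
eq3: (x + 43.684)² + (y + 4.359)² = 81.8474275166²
eq3−eq2, eq3−eq1 (x²,y² cancel):
  11.790·x + 83.162·y = 1953.489599
  -6.668·x + 104.120·y = 1698.046076
det = 11.790·104.120 − 83.162·-6.668 = 1782.099016
x = (1953.489599·104.120 − 83.162·1698.046076) / 1782.099016 = 34.893925
y = (11.790·1698.046076 − 1953.489599·-6.668) / 1782.099016 = 18.543208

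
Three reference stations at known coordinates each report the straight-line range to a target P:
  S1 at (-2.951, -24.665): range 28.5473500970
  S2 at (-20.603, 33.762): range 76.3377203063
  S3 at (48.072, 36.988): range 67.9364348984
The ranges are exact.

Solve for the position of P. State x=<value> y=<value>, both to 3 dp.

x=25.493 y=-27.087

eq1: (x + 2.951)² + (y + 24.665)² = 28.5473500970²
eq2: (x + 20.603)² + (y − 33.762)² = 76.3377203063²
eq3: (x − 48.072)² + (y − 36.988)² = 67.9364348984²
eq3−eq2, eq3−eq1 (x²,y² cancel):
  -137.350·x − 6.452·y = -3326.761430
  -102.046·x − 123.306·y = 738.449287
det = -137.350·-123.306 − -6.452·-102.046 = 16277.678308
x = (-3326.761430·-123.306 − -6.452·738.449287) / 16277.678308 = 25.493446
y = (-137.350·738.449287 − -3326.761430·-102.046) / 16277.678308 = -27.086707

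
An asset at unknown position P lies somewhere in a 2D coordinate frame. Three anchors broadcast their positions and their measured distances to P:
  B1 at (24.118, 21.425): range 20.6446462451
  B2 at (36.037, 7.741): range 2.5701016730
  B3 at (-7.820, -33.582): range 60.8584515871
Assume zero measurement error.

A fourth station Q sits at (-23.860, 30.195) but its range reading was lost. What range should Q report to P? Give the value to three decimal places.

66.466

eq1: (x − 24.118)² + (y − 21.425)² = 20.6446462451²
eq2: (x − 36.037)² + (y − 7.741)² = 2.5701016730²
eq3: (x + 7.820)² + (y + 33.582)² = 60.8584515871²
eq3−eq1, eq3−eq2 (x²,y² cancel):
  63.876·x + 110.014·y = 3129.355136
  87.714·x + 82.646·y = 3866.831033
det = 63.876·82.646 − 110.014·87.714 = -4370.672100
x = (3129.355136·82.646 − 110.014·3866.831033) / -4370.672100 = 38.158174
y = (63.876·3866.831033 − 3129.355136·87.714) / -4370.672100 = 6.289778
|P − Q| = √((38.158174 − -23.860)² + (6.289778 − 30.195)²) = 66.465882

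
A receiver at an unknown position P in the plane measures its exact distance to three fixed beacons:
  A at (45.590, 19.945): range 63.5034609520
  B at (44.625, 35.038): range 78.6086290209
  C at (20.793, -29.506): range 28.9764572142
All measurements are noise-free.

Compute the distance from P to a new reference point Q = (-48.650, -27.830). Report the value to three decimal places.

96.081

eq1: (x − 45.590)² + (y − 19.945)² = 63.5034609520²
eq2: (x − 44.625)² + (y − 35.038)² = 78.6086290209²
eq3: (x − 20.793)² + (y + 29.506)² = 28.9764572142²
eq2−eq3, eq2−eq1 (x²,y² cancel):
  -47.664·x − 129.088·y = 3423.582300
  1.930·x − 30.186·y = 1403.826060
det = -47.664·-30.186 − -129.088·1.930 = 1687.925344
x = (3423.582300·-30.186 − -129.088·1403.826060) / 1687.925344 = 46.135241
y = (-47.664·1403.826060 − 3423.582300·1.930) / 1687.925344 = -43.556120
|P − Q| = √((46.135241 − -48.650)² + (-43.556120 − -27.830)²) = 96.080970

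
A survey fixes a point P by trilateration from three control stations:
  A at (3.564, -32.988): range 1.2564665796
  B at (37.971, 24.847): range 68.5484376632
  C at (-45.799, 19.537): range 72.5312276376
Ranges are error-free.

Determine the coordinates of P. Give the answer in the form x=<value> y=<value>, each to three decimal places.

x=3.009 y=-34.115

eq1: (x − 3.564)² + (y + 32.988)² = 1.2564665796²
eq2: (x − 37.971)² + (y − 24.847)² = 68.5484376632²
eq3: (x + 45.799)² + (y − 19.537)² = 72.5312276376²
eq1−eq2, eq1−eq3 (x²,y² cancel):
  68.814·x + 115.670·y = -3739.049588
  -98.726·x + 105.050·y = -3880.867744
det = 68.814·105.050 − 115.670·-98.726 = 18648.547120
x = (-3739.049588·105.050 − 115.670·-3880.867744) / 18648.547120 = 3.008964
y = (68.814·-3880.867744 − -3739.049588·-98.726) / 18648.547120 = -34.115228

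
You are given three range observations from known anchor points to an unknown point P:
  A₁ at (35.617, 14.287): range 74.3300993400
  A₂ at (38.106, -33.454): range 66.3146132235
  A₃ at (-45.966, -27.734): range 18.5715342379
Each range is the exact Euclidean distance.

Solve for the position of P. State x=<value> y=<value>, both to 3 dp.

x=-27.635 y=-24.753

eq1: (x − 35.617)² + (y − 14.287)² = 74.3300993400²
eq2: (x − 38.106)² + (y + 33.454)² = 66.3146132235²
eq3: (x + 45.966)² + (y + 27.734)² = 18.5715342379²
eq1−eq3, eq1−eq2 (x²,y² cancel):
  -163.166·x − 84.042·y = 6589.420638
  4.978·x − 95.482·y = 2225.884035
det = -163.166·-95.482 − -84.042·4.978 = 15997.777088
x = (6589.420638·-95.482 − -84.042·2225.884035) / 15997.777088 = -27.635297
y = (-163.166·2225.884035 − 6589.420638·4.978) / 15997.777088 = -24.752860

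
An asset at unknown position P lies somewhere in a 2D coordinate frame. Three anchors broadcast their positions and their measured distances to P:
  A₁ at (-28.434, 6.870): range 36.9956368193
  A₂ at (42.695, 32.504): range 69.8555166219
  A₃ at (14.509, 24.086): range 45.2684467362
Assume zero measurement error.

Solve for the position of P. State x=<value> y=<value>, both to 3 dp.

eq1: (x + 28.434)² + (y − 6.870)² = 36.9956368193²
eq2: (x − 42.695)² + (y − 32.504)² = 69.8555166219²
eq3: (x − 14.509)² + (y − 24.086)² = 45.2684467362²
eq2−eq3, eq2−eq1 (x²,y² cancel):
  -56.372·x − 16.836·y = 741.834369
  -142.258·x − 51.268·y = 1487.432274
det = -56.372·-51.268 − -16.836·-142.258 = 495.024008
x = (741.834369·-51.268 − -16.836·1487.432274) / 495.024008 = -26.241060
y = (-56.372·1487.432274 − 741.834369·-142.258) / 495.024008 = 43.800586

x=-26.241 y=43.801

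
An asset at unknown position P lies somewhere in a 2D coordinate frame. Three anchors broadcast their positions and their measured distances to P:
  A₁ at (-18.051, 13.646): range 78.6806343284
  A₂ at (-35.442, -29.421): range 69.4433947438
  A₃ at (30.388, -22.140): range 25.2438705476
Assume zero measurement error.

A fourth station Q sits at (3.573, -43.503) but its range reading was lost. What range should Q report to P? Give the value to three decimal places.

eq1: (x + 18.051)² + (y − 13.646)² = 78.6806343284²
eq2: (x + 35.442)² + (y + 29.421)² = 69.4433947438²
eq3: (x − 30.388)² + (y + 22.140)² = 25.2438705476²
eq1−eq3, eq1−eq2 (x²,y² cancel):
  96.878·x − 71.572·y = 6454.947445
  -34.782·x − 86.134·y = 2977.935833
det = 96.878·-86.134 − -71.572·-34.782 = -10833.906956
x = (6454.947445·-86.134 − -71.572·2977.935833) / -10833.906956 = 31.646351
y = (96.878·2977.935833 − 6454.947445·-34.782) / -10833.906956 = -47.352488
|P − Q| = √((31.646351 − 3.573)² + (-47.352488 − -43.503)²) = 28.336047

28.336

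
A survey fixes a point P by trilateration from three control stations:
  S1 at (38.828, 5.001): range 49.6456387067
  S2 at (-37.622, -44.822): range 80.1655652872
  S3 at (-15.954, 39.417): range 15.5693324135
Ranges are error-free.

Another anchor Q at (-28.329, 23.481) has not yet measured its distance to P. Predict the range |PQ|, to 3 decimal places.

23.876

eq1: (x − 38.828)² + (y − 5.001)² = 49.6456387067²
eq2: (x + 37.622)² + (y + 44.822)² = 80.1655652872²
eq3: (x + 15.954)² + (y − 39.417)² = 15.5693324135²
eq3−eq1, eq3−eq2 (x²,y² cancel):
  109.564·x − 68.832·y = -2497.891751
  -43.336·x − 168.478·y = -4567.917183
det = 109.564·-168.478 − -68.832·-43.336 = -21442.027144
x = (-2497.891751·-168.478 − -68.832·-4567.917183) / -21442.027144 = -4.963194
y = (109.564·-4567.917183 − -2497.891751·-43.336) / -21442.027144 = 28.389476
|P − Q| = √((-4.963194 − -28.329)² + (28.389476 − 23.481)²) = 23.875805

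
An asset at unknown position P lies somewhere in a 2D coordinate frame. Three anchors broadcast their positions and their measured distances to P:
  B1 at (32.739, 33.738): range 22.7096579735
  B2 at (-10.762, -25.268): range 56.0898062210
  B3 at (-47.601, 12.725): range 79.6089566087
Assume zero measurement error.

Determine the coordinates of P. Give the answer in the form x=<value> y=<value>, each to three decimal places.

x=31.990 y=11.041

eq1: (x − 32.739)² + (y − 33.738)² = 22.7096579735²
eq2: (x + 10.762)² + (y + 25.268)² = 56.0898062210²
eq3: (x + 47.601)² + (y − 12.725)² = 79.6089566087²
eq2−eq1, eq2−eq3 (x²,y² cancel):
  87.002·x + 118.012·y = 4086.140094
  -73.678·x + 75.986·y = -1518.031252
det = 87.002·75.986 − 118.012·-73.678 = 15305.822108
x = (4086.140094·75.986 − 118.012·-1518.031252) / 15305.822108 = 31.990137
y = (87.002·-1518.031252 − 4086.140094·-73.678) / 15305.822108 = 11.040692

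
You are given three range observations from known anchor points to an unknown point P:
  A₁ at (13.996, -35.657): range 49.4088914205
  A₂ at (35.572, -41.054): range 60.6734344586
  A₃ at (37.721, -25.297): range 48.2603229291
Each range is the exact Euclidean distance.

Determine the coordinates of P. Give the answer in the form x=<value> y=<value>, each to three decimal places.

x=9.019 y=13.501

eq1: (x − 13.996)² + (y + 35.657)² = 49.4088914205²
eq2: (x − 35.572)² + (y + 41.054)² = 60.6734344586²
eq3: (x − 37.721)² + (y + 25.297)² = 48.2603229291²
eq1−eq2, eq1−eq3 (x²,y² cancel):
  43.152·x − 10.794·y = 243.461337
  47.450·x + 20.720·y = 707.682167
det = 43.152·20.720 − -10.794·47.450 = 1406.284740
x = (243.461337·20.720 − -10.794·707.682167) / 1406.284740 = 9.018970
y = (43.152·707.682167 − 243.461337·47.450) / 1406.284740 = 13.500581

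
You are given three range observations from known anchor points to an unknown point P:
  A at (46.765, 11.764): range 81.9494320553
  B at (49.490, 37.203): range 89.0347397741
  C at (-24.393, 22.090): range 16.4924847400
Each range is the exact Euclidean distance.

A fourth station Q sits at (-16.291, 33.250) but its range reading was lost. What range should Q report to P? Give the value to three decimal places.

eq1: (x − 46.765)² + (y − 11.764)² = 81.9494320553²
eq2: (x − 49.490)² + (y − 37.203)² = 89.0347397741²
eq3: (x + 24.393)² + (y − 22.090)² = 16.4924847400²
eq2−eq3, eq2−eq1 (x²,y² cancel):
  -147.766·x − 30.226·y = 4904.846074
  -5.450·x − 50.878·y = -296.490916
det = -147.766·-50.878 − -30.226·-5.450 = 7353.306848
x = (4904.846074·-50.878 − -30.226·-296.490916) / 7353.306848 = -35.155679
y = (-147.766·-296.490916 − 4904.846074·-5.450) / 7353.306848 = 9.593328
|P − Q| = √((-35.155679 − -16.291)² + (9.593328 − 33.250)²) = 30.257465

30.257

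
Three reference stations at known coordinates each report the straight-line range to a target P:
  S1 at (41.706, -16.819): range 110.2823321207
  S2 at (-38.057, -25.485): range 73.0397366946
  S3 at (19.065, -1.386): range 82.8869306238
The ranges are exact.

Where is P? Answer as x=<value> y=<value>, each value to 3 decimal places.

eq1: (x − 41.706)² + (y + 16.819)² = 110.2823321207²
eq2: (x + 38.057)² + (y + 25.485)² = 73.0397366946²
eq3: (x − 19.065)² + (y + 1.386)² = 82.8869306238²
eq1−eq3, eq1−eq2 (x²,y² cancel):
  -45.282·x + 30.866·y = 3635.075534
  -159.526·x − 17.332·y = 6902.940919
det = -45.282·-17.332 − 30.866·-159.526 = 5708.757140
x = (3635.075534·-17.332 − 30.866·6902.940919) / 5708.757140 = -48.358915
y = (-45.282·6902.940919 − 3635.075534·-159.526) / 5708.757140 = 46.824568

x=-48.359 y=46.825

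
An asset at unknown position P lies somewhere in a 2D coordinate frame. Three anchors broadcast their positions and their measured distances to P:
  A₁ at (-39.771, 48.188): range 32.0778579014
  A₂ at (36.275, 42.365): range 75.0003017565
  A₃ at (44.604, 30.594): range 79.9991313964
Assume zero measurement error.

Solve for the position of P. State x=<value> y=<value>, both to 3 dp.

eq1: (x + 39.771)² + (y − 48.188)² = 32.0778579014²
eq2: (x − 36.275)² + (y − 42.365)² = 75.0003017565²
eq3: (x − 44.604)² + (y − 30.594)² = 79.9991313964²
eq3−eq1, eq3−eq2 (x²,y² cancel):
  -168.750·x + 35.188·y = 6349.178190
  -16.658·x + 23.542·y = 959.974959
det = -168.750·23.542 − 35.188·-16.658 = -3386.550796
x = (6349.178190·23.542 − 35.188·959.974959) / -3386.550796 = -34.162415
y = (-168.750·959.974959 − 6349.178190·-16.658) / -3386.550796 = 16.604258

x=-34.162 y=16.604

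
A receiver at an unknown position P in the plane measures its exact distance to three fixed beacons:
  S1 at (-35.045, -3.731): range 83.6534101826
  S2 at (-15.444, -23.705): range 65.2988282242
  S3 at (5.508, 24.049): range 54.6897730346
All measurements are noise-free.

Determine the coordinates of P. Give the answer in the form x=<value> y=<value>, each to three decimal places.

x=48.380 y=-9.906

eq1: (x + 35.045)² + (y + 3.731)² = 83.6534101826²
eq2: (x + 15.444)² + (y + 23.705)² = 65.2988282242²
eq3: (x − 5.508)² + (y − 24.049)² = 54.6897730346²
eq3−eq2, eq3−eq1 (x²,y² cancel):
  -41.904·x − 95.508·y = -1081.213997
  -81.106·x − 55.560·y = -3373.541840
det = -41.904·-55.560 − -95.508·-81.106 = -5418.085608
x = (-1081.213997·-55.560 − -95.508·-3373.541840) / -5418.085608 = 48.380185
y = (-41.904·-3373.541840 − -1081.213997·-81.106) / -5418.085608 = -9.906074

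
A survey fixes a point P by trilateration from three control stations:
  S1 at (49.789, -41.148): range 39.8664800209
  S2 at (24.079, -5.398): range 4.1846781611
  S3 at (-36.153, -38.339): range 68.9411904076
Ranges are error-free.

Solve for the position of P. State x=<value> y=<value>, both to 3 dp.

eq1: (x − 49.789)² + (y + 41.148)² = 39.8664800209²
eq2: (x − 24.079)² + (y + 5.398)² = 4.1846781611²
eq3: (x + 36.153)² + (y + 38.339)² = 68.9411904076²
eq1−eq2, eq1−eq3 (x²,y² cancel):
  -51.420·x + 71.500·y = -1991.341082
  -171.884·x + 5.618·y = -4558.735601
det = -51.420·5.618 − 71.500·-171.884 = 12000.828440
x = (-1991.341082·5.618 − 71.500·-4558.735601) / 12000.828440 = 26.228376
y = (-51.420·-4558.735601 − -1991.341082·-171.884) / 12000.828440 = -8.988503

x=26.228 y=-8.989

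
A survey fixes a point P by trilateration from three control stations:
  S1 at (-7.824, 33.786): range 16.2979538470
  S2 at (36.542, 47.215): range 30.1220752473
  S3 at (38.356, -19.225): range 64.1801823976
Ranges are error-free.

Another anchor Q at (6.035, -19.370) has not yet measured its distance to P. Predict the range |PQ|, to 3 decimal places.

eq1: (x + 7.824)² + (y − 33.786)² = 16.2979538470²
eq2: (x − 36.542)² + (y − 47.215)² = 30.1220752473²
eq3: (x − 38.356)² + (y + 19.225)² = 64.1801823976²
eq2−eq3, eq2−eq1 (x²,y² cancel):
  3.628·x − 132.880·y = -4935.547023
  -88.732·x − 26.858·y = -1720.149099
det = 3.628·-26.858 − -132.880·-88.732 = -11888.148984
x = (-4935.547023·-26.858 − -132.880·-1720.149099) / -11888.148984 = 8.076488
y = (3.628·-1720.149099 − -4935.547023·-88.732) / -11888.148984 = 37.363399
|P − Q| = √((8.076488 − 6.035)² + (37.363399 − -19.370)²) = 56.770118

56.770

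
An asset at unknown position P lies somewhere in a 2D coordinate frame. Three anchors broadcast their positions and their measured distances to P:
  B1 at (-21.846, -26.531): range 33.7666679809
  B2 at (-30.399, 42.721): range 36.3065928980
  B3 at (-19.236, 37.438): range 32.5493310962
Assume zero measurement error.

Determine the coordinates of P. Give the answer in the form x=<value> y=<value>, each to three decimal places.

x=-29.152 y=6.436

eq1: (x + 21.846)² + (y + 26.531)² = 33.7666679809²
eq2: (x + 30.399)² + (y − 42.721)² = 36.3065928980²
eq3: (x + 19.236)² + (y − 37.438)² = 32.5493310962²
eq2−eq1, eq2−eq3 (x²,y² cancel):
  17.106·x − 138.504·y = -1390.060544
  22.326·x − 10.566·y = -718.845769
det = 17.106·-10.566 − -138.504·22.326 = 2911.498308
x = (-1390.060544·-10.566 − -138.504·-718.845769) / 2911.498308 = -29.151875
y = (17.106·-718.845769 − -1390.060544·22.326) / 2911.498308 = 6.435833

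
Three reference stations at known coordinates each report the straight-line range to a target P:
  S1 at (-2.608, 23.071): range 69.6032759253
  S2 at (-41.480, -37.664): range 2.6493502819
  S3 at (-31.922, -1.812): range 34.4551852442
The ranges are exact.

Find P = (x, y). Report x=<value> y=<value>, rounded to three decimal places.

x=-40.837 y=-35.094

eq1: (x + 2.608)² + (y − 23.071)² = 69.6032759253²
eq2: (x + 41.480)² + (y + 37.664)² = 2.6493502819²
eq3: (x + 31.922)² + (y + 1.812)² = 34.4551852442²
eq3−eq2, eq3−eq1 (x²,y² cancel):
  -19.116·x − 71.704·y = 3297.010601
  58.628·x + 49.766·y = -4140.680952
det = -19.116·49.766 − -71.704·58.628 = 3252.535256
x = (3297.010601·49.766 − -71.704·-4140.680952) / 3252.535256 = -40.837177
y = (-19.116·-4140.680952 − 3297.010601·58.628) / 3252.535256 = -35.093818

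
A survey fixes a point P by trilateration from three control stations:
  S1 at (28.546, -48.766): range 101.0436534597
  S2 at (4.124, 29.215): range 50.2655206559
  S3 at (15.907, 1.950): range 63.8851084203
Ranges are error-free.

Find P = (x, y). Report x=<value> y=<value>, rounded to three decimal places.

eq1: (x − 28.546)² + (y + 48.766)² = 101.0436534597²
eq2: (x − 4.124)² + (y − 29.215)² = 50.2655206559²
eq3: (x − 15.907)² + (y − 1.950)² = 63.8851084203²
eq3−eq2, eq3−eq1 (x²,y² cancel):
  -23.566·x + 54.530·y = 2168.372963
  25.278·x − 101.432·y = -3192.351104
det = -23.566·-101.432 − 54.530·25.278 = 1011.937172
x = (2168.372963·-101.432 − 54.530·-3192.351104) / 1011.937172 = -45.322478
y = (-23.566·-3192.351104 − 2168.372963·25.278) / 1011.937172 = 20.177947

x=-45.322 y=20.178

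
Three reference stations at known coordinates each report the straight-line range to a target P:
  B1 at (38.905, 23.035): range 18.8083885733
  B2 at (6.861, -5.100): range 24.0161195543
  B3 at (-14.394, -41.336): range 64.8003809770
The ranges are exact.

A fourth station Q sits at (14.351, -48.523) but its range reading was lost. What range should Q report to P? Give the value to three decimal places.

58.937

eq1: (x − 38.905)² + (y − 23.035)² = 18.8083885733²
eq2: (x − 6.861)² + (y + 5.100)² = 24.0161195543²
eq3: (x + 14.394)² + (y + 41.336)² = 64.8003809770²
eq1−eq3, eq1−eq2 (x²,y² cancel):
  -106.598·x − 128.742·y = -3973.692012
  -64.088·x − 56.270·y = -2194.145447
det = -106.598·-56.270 − -128.742·-64.088 = -2252.547836
x = (-3973.692012·-56.270 − -128.742·-2194.145447) / -2252.547836 = 26.138856
y = (-106.598·-2194.145447 − -3973.692012·-64.088) / -2252.547836 = 9.222649
|P − Q| = √((26.138856 − 14.351)² + (9.222649 − -48.523)²) = 58.936521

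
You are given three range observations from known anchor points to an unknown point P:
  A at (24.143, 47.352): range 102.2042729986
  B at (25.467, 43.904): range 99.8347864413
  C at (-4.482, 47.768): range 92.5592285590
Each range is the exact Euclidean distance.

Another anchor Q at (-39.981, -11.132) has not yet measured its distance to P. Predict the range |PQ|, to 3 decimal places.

eq1: (x − 24.143)² + (y − 47.352)² = 102.2042729986²
eq2: (x − 25.467)² + (y − 43.904)² = 99.8347864413²
eq3: (x + 4.482)² + (y − 47.768)² = 92.5592285590²
eq2−eq1, eq2−eq3 (x²,y² cancel):
  -2.648·x + 6.896·y = -229.761787
  -59.898·x + 7.728·y = 1125.514635
det = -2.648·7.728 − 6.896·-59.898 = 392.592864
x = (-229.761787·7.728 − 6.896·1125.514635) / 392.592864 = -24.292719
y = (-2.648·1125.514635 − -229.761787·-59.898) / 392.592864 = -42.646303
|P − Q| = √((-24.292719 − -39.981)² + (-42.646303 − -11.132)²) = 35.203316

35.203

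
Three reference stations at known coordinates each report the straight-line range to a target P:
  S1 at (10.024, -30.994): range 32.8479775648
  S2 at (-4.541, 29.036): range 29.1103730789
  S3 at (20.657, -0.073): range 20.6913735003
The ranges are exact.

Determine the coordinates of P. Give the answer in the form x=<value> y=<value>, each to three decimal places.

eq1: (x − 10.024)² + (y + 30.994)² = 32.8479775648²
eq2: (x + 4.541)² + (y − 29.036)² = 29.1103730789²
eq3: (x − 20.657)² + (y + 0.073)² = 20.6913735003²
eq2−eq3, eq2−eq1 (x²,y² cancel):
  50.396·x − 58.218·y = -17.712116
  29.130·x − 120.060·y = -34.177174
det = 50.396·-120.060 − -58.218·29.130 = -4354.653420
x = (-17.712116·-120.060 − -58.218·-34.177174) / -4354.653420 = -0.031412
y = (50.396·-34.177174 − -17.712116·29.130) / -4354.653420 = 0.277046

x=-0.031 y=0.277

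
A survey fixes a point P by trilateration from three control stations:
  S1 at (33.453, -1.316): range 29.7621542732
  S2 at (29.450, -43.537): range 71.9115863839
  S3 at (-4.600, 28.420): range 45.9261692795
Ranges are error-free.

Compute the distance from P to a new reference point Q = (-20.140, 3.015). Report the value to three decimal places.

eq1: (x − 33.453)² + (y + 1.316)² = 29.7621542732²
eq2: (x − 29.450)² + (y + 43.537)² = 71.9115863839²
eq3: (x + 4.600)² + (y − 28.420)² = 45.9261692795²
eq1−eq3, eq1−eq2 (x²,y² cancel):
  -76.106·x + 59.472·y = -1515.405863
  -8.006·x − 84.442·y = -2643.552625
det = -76.106·-84.442 − 59.472·-8.006 = 6902.675684
x = (-1515.405863·-84.442 − 59.472·-2643.552625) / 6902.675684 = 41.314597
y = (-76.106·-2643.552625 − -1515.405863·-8.006) / 6902.675684 = 27.389071
|P − Q| = √((41.314597 − -20.140)² + (27.389071 − 3.015)²) = 66.111745

66.112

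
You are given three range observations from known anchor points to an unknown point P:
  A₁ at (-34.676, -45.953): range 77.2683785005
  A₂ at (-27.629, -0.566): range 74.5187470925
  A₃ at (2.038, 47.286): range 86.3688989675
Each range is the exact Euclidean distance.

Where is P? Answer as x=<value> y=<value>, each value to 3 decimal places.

eq1: (x + 34.676)² + (y + 45.953)² = 77.2683785005²
eq2: (x + 27.629)² + (y + 0.566)² = 74.5187470925²
eq3: (x − 2.038)² + (y − 47.286)² = 86.3688989675²
eq1−eq3, eq1−eq2 (x²,y² cancel):
  73.428·x + 186.478·y = -2563.168338
  14.094·x + 90.774·y = -2133.062540
det = 73.428·90.774 − 186.478·14.094 = 4037.132340
x = (-2563.168338·90.774 − 186.478·-2133.062540) / 4037.132340 = 40.895413
y = (73.428·-2133.062540 − -2563.168338·14.094) / 4037.132340 = -29.848222

x=40.895 y=-29.848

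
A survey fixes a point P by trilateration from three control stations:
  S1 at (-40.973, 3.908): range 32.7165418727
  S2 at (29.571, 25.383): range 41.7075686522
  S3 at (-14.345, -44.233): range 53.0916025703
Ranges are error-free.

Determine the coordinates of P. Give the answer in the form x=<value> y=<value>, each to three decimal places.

x=-8.587 y=8.545

eq1: (x + 40.973)² + (y − 3.908)² = 32.7165418727²
eq2: (x − 29.571)² + (y − 25.383)² = 41.7075686522²
eq3: (x + 14.345)² + (y + 44.233)² = 53.0916025703²
eq2−eq1, eq2−eq3 (x²,y² cancel):
  -141.088·x − 42.950·y = 844.467634
  -87.832·x − 139.232·y = -435.600397
det = -141.088·-139.232 − -42.950·-87.832 = 15871.580016
x = (844.467634·-139.232 − -42.950·-435.600397) / 15871.580016 = -8.586792
y = (-141.088·-435.600397 − 844.467634·-87.832) / 15871.580016 = 8.545417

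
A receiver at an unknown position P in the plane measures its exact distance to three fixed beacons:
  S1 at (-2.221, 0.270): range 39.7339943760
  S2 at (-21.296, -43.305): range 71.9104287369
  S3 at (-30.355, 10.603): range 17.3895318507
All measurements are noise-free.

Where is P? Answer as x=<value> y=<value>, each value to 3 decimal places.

x=-30.689 y=27.989

eq1: (x + 2.221)² + (y − 0.270)² = 39.7339943760²
eq2: (x + 21.296)² + (y + 43.305)² = 71.9104287369²
eq3: (x + 30.355)² + (y − 10.603)² = 17.3895318507²
eq2−eq3, eq2−eq1 (x²,y² cancel):
  -18.118·x + 107.816·y = 3573.720936
  38.150·x + 87.150·y = 1268.482552
det = -18.118·87.150 − 107.816·38.150 = -5692.164100
x = (3573.720936·87.150 − 107.816·1268.482552) / -5692.164100 = -30.689042
y = (-18.118·1268.482552 − 3573.720936·38.150) / -5692.164100 = 27.989323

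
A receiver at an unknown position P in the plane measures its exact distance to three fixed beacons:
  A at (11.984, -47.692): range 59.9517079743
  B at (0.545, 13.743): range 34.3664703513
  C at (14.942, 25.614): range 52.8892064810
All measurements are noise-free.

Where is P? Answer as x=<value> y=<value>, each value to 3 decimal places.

eq1: (x − 11.984)² + (y + 47.692)² = 59.9517079743²
eq2: (x − 0.545)² + (y − 13.743)² = 34.3664703513²
eq3: (x − 14.942)² + (y − 25.614)² = 52.8892064810²
eq1−eq3, eq1−eq2 (x²,y² cancel):
  5.916·x + 146.612·y = -741.863633
  -22.878·x + 122.870·y = 184.176959
det = 5.916·122.870 − 146.612·-22.878 = 4081.088256
x = (-741.863633·122.870 − 146.612·184.176959) / 4081.088256 = -28.951919
y = (5.916·184.176959 − -741.863633·-22.878) / 4081.088256 = -3.891797

x=-28.952 y=-3.892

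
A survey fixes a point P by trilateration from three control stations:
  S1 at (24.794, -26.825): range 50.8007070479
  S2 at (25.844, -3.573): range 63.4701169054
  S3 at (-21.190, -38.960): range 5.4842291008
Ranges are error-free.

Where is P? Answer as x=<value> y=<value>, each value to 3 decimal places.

x=-22.961 y=-44.150

eq1: (x − 24.794)² + (y + 26.825)² = 50.8007070479²
eq2: (x − 25.844)² + (y + 3.573)² = 63.4701169054²
eq3: (x + 21.190)² + (y + 38.960)² = 5.4842291008²
eq3−eq1, eq3−eq2 (x²,y² cancel):
  91.968·x + 24.270·y = -3183.209707
  94.068·x + 70.774·y = -5284.598006
det = 91.968·70.774 − 24.270·94.068 = 4225.912872
x = (-3183.209707·70.774 − 24.270·-5284.598006) / 4225.912872 = -22.961025
y = (91.968·-5284.598006 − -3183.209707·94.068) / 4225.912872 = -44.150399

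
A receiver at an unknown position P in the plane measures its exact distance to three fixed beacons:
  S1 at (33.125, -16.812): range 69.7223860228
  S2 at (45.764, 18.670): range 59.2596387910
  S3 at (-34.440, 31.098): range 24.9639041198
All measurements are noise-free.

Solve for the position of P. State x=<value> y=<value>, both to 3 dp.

eq1: (x − 33.125)² + (y + 16.812)² = 69.7223860228²
eq2: (x − 45.764)² + (y − 18.670)² = 59.2596387910²
eq3: (x + 34.440)² + (y − 31.098)² = 24.9639041198²
eq1−eq2, eq1−eq3 (x²,y² cancel):
  25.278·x + 70.964·y = 2412.509950
  -135.130·x + 95.820·y = 5011.304839
det = 25.278·95.820 − 70.964·-135.130 = 12011.503280
x = (2412.509950·95.820 − 70.964·5011.304839) / 12011.503280 = -10.361362
y = (25.278·5011.304839 − 2412.509950·-135.130) / 12011.503280 = 37.687059

x=-10.361 y=37.687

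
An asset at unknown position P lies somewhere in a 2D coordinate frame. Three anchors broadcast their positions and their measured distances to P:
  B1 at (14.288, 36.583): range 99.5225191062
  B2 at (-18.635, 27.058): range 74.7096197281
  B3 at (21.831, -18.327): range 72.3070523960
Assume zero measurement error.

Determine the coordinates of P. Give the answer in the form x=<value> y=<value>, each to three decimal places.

eq1: (x − 14.288)² + (y − 36.583)² = 99.5225191062²
eq2: (x + 18.635)² + (y − 27.058)² = 74.7096197281²
eq3: (x − 21.831)² + (y + 18.327)² = 72.3070523960²
eq2−eq3, eq2−eq1 (x²,y² cancel):
  80.932·x − 90.770·y = 86.290355
  65.846·x + 19.050·y = -3860.140285
det = 80.932·19.050 − -90.770·65.846 = 7518.596020
x = (86.290355·19.050 − -90.770·-3860.140285) / 7518.596020 = -46.383806
y = (80.932·-3860.140285 − 86.290355·65.846) / 7518.596020 = -42.307200

x=-46.384 y=-42.307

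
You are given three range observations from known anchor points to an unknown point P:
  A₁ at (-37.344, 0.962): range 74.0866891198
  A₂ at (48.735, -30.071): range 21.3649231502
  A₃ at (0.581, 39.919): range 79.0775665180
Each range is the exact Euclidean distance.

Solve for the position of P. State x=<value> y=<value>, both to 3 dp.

eq1: (x + 37.344)² + (y − 0.962)² = 74.0866891198²
eq2: (x − 48.735)² + (y + 30.071)² = 21.3649231502²
eq3: (x − 0.581)² + (y − 39.919)² = 79.0775665180²
eq1−eq3, eq1−eq2 (x²,y² cancel):
  75.850·x + 77.914·y = -566.059680
  172.158·x − 62.066·y = 6916.243050
det = 75.850·-62.066 − 77.914·172.158 = -18121.224512
x = (-566.059680·-62.066 − 77.914·6916.243050) / -18121.224512 = 27.798293
y = (75.850·6916.243050 − -566.059680·172.158) / -18121.224512 = -34.327081

x=27.798 y=-34.327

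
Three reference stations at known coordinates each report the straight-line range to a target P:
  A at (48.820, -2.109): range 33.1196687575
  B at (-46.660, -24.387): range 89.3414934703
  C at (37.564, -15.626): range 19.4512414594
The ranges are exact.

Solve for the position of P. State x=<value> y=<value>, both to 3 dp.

x=42.103 y=-34.540

eq1: (x − 48.820)² + (y + 2.109)² = 33.1196687575²
eq2: (x + 46.660)² + (y + 24.387)² = 89.3414934703²
eq3: (x − 37.564)² + (y + 15.626)² = 19.4512414594²
eq1−eq3, eq1−eq2 (x²,y² cancel):
  -22.512·x − 27.034·y = -14.052645
  -190.960·x − 44.556·y = -6500.948909
det = -22.512·-44.556 − -27.034·-190.960 = -4159.367968
x = (-14.052645·-44.556 − -27.034·-6500.948909) / -4159.367968 = 42.102676
y = (-22.512·-6500.948909 − -14.052645·-190.960) / -4159.367968 = -34.540312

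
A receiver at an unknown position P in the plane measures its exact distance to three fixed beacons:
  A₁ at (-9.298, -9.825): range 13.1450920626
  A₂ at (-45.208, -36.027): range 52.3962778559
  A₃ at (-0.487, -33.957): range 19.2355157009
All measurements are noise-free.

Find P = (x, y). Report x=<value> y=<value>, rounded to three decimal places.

eq1: (x + 9.298)² + (y + 9.825)² = 13.1450920626²
eq2: (x + 45.208)² + (y + 36.027)² = 52.3962778559²
eq3: (x + 0.487)² + (y + 33.957)² = 19.2355157009²
eq3−eq1, eq3−eq2 (x²,y² cancel):
  -17.622·x + 48.264·y = -773.119970
  -89.442·x − 4.140·y = -186.971894
det = -17.622·-4.140 − 48.264·-89.442 = 4389.783768
x = (-773.119970·-4.140 − 48.264·-186.971894) / 4389.783768 = 2.784813
y = (-17.622·-186.971894 − -773.119970·-89.442) / 4389.783768 = -15.001782

x=2.785 y=-15.002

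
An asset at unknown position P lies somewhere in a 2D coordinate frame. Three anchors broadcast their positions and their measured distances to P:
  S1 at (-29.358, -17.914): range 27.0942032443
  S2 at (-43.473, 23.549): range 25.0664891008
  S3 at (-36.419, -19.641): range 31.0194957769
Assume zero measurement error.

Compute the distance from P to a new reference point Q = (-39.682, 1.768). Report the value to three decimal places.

17.615

eq1: (x + 29.358)² + (y + 17.914)² = 27.0942032443²
eq2: (x + 43.473)² + (y − 23.549)² = 25.0664891008²
eq3: (x + 36.419)² + (y + 19.641)² = 31.0194957769²
eq3−eq2, eq3−eq1 (x²,y² cancel):
  -14.108·x + 86.380·y = 1066.224930
  14.122·x + 3.454·y = -301.195613
det = -14.108·3.454 − 86.380·14.122 = -1268.587392
x = (1066.224930·3.454 − 86.380·-301.195613) / -1268.587392 = -23.411882
y = (-14.108·-301.195613 − 1066.224930·14.122) / -1268.587392 = 8.519682
|P − Q| = √((-23.411882 − -39.682)² + (8.519682 − 1.768)²) = 17.615390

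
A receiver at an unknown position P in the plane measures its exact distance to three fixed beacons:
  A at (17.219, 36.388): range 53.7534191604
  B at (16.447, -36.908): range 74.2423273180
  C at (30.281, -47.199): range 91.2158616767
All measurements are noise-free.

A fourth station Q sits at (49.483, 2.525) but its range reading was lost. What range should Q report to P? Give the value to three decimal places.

84.294

eq1: (x − 17.219)² + (y − 36.388)² = 53.7534191604²
eq2: (x − 16.447)² + (y + 36.908)² = 74.2423273180²
eq3: (x − 30.281)² + (y + 47.199)² = 91.2158616767²
eq1−eq3, eq1−eq2 (x²,y² cancel):
  26.124·x − 167.174·y = -3906.799293
  -1.544·x − 146.592·y = -2610.369326
det = 26.124·-146.592 − -167.174·-1.544 = -4087.686064
x = (-3906.799293·-146.592 − -167.174·-2610.369326) / -4087.686064 = -33.348853
y = (26.124·-2610.369326 − -3906.799293·-1.544) / -4087.686064 = 18.158289
|P − Q| = √((-33.348853 − 49.483)² + (18.158289 − 2.525)²) = 84.294220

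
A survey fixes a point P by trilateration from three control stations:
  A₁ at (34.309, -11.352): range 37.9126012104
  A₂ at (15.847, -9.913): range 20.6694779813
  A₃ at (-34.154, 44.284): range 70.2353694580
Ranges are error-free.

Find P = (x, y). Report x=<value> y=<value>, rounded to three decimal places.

x=-2.901 y=-18.615

eq1: (x − 34.309)² + (y + 11.352)² = 37.9126012104²
eq2: (x − 15.847)² + (y + 9.913)² = 20.6694779813²
eq3: (x + 34.154)² + (y − 44.284)² = 70.2353694580²
eq2−eq1, eq2−eq3 (x²,y² cancel):
  36.924·x − 2.878·y = -53.557604
  -100.002·x + 108.394·y = -1727.606409
det = 36.924·108.394 − -2.878·-100.002 = 3714.534300
x = (-53.557604·108.394 − -2.878·-1727.606409) / 3714.534300 = -2.901407
y = (36.924·-1727.606409 − -53.557604·-100.002) / 3714.534300 = -18.614987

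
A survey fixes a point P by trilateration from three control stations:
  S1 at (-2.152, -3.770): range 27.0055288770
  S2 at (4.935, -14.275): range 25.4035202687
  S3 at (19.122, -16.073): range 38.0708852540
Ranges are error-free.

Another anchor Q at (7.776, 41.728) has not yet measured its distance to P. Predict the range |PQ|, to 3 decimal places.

72.232

eq1: (x + 2.152)² + (y + 3.770)² = 27.0055288770²
eq2: (x − 4.935)² + (y + 14.275)² = 25.4035202687²
eq3: (x − 19.122)² + (y + 16.073)² = 38.0708852540²
eq3−eq2, eq3−eq1 (x²,y² cancel):
  -28.374·x + 3.596·y = 408.191099
  -42.548·x + 24.606·y = 114.945505
det = -28.374·24.606 − 3.596·-42.548 = -545.168036
x = (408.191099·24.606 − 3.596·114.945505) / -545.168036 = -17.665390
y = (-28.374·114.945505 − 408.191099·-42.548) / -545.168036 = -25.875052
|P − Q| = √((-17.665390 − 7.776)² + (-25.875052 − 41.728)²) = 72.231828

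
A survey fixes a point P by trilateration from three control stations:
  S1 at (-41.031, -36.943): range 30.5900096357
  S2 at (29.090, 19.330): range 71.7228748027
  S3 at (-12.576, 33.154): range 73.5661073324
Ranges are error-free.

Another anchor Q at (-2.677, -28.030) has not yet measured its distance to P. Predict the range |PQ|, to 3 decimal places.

14.698

eq1: (x + 41.031)² + (y + 36.943)² = 30.5900096357²
eq2: (x − 29.090)² + (y − 19.330)² = 71.7228748027²
eq3: (x + 12.576)² + (y − 33.154)² = 73.5661073324²
eq2−eq1, eq2−eq3 (x²,y² cancel):
  -140.242·x − 112.546·y = 6036.873290
  -83.332·x + 27.648·y = -230.334886
det = -140.242·27.648 − -112.546·-83.332 = -13256.094088
x = (6036.873290·27.648 − -112.546·-230.334886) / -13256.094088 = -10.635426
y = (-140.242·-230.334886 − 6036.873290·-83.332) / -13256.094088 = -40.386508
|P − Q| = √((-10.635426 − -2.677)² + (-40.386508 − -28.030)²) = 14.697613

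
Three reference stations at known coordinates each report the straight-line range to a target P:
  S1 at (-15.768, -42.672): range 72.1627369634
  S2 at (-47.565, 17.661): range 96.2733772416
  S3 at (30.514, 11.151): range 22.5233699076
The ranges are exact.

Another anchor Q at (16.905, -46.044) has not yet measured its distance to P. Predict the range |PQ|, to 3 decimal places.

50.063

eq1: (x + 15.768)² + (y + 42.672)² = 72.1627369634²
eq2: (x + 47.565)² + (y − 17.661)² = 96.2733772416²
eq3: (x − 30.514)² + (y − 11.151)² = 22.5233699076²
eq1−eq3, eq1−eq2 (x²,y² cancel):
  92.564·x + 107.646·y = 3686.078003
  -63.594·x + 120.666·y = -3556.291821
det = 92.564·120.666 − 107.646·-63.594 = 18014.967348
x = (3686.078003·120.666 − 107.646·-3556.291821) / 18014.967348 = 45.939849
y = (92.564·-3556.291821 − 3686.078003·-63.594) / 18014.967348 = -5.260745
|P − Q| = √((45.939849 − 16.905)² + (-5.260745 − -46.044)²) = 50.062924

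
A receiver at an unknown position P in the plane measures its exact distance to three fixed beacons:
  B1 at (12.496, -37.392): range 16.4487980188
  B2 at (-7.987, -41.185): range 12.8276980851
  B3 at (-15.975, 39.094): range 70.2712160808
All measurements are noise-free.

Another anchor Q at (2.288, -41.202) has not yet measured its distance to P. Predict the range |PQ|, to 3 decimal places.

12.222

eq1: (x − 12.496)² + (y + 37.392)² = 16.4487980188²
eq2: (x + 7.987)² + (y + 41.185)² = 12.8276980851²
eq3: (x + 15.975)² + (y − 39.094)² = 70.2712160808²
eq2−eq3, eq2−eq1 (x²,y² cancel):
  -15.976·x + 160.558·y = -4749.948904
  40.966·x + 7.586·y = -311.697832
det = -15.976·7.586 − 160.558·40.966 = -6698.612964
x = (-4749.948904·7.586 − 160.558·-311.697832) / -6698.612964 = -2.091846
y = (-15.976·-311.697832 − -4749.948904·40.966) / -6698.612964 = -29.792151
|P − Q| = √((-2.091846 − 2.288)² + (-29.792151 − -41.202)²) = 12.221608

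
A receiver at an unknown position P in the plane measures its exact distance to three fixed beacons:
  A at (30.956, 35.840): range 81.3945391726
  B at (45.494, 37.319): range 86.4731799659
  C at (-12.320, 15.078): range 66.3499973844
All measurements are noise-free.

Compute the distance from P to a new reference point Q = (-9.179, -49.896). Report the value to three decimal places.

26.892

eq1: (x − 30.956)² + (y − 35.840)² = 81.3945391726²
eq2: (x − 45.494)² + (y − 37.319)² = 86.4731799659²
eq3: (x + 12.320)² + (y − 15.078)² = 66.3499973844²
eq2−eq1, eq2−eq3 (x²,y² cancel):
  -29.076·x − 2.958·y = -367.092415
  -115.628·x − 44.482·y = -7.994612
det = -29.076·-44.482 − -2.958·-115.628 = 951.331008
x = (-367.092415·-44.482 − -2.958·-7.994612) / 951.331008 = 17.139520
y = (-29.076·-7.994612 − -367.092415·-115.628) / 951.331008 = -44.373315
|P − Q| = √((17.139520 − -9.179)² + (-44.373315 − -49.896)²) = 26.891719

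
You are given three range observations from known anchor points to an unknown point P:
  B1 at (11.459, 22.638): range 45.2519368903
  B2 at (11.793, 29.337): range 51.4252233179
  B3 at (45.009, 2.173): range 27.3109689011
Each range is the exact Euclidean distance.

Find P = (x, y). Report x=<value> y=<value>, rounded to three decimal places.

x=28.243 y=-19.386

eq1: (x − 11.459)² + (y − 22.638)² = 45.2519368903²
eq2: (x − 11.793)² + (y − 29.337)² = 51.4252233179²
eq3: (x − 45.009)² + (y − 2.173)² = 27.3109689011²
eq2−eq3, eq2−eq1 (x²,y² cancel):
  66.432·x − 54.328·y = 2929.462163
  -0.668·x − 13.398·y = 240.869108
det = 66.432·-13.398 − -54.328·-0.668 = -926.347040
x = (2929.462163·-13.398 − -54.328·240.869108) / -926.347040 = 28.243192
y = (66.432·240.869108 − 2929.462163·-0.668) / -926.347040 = -19.386144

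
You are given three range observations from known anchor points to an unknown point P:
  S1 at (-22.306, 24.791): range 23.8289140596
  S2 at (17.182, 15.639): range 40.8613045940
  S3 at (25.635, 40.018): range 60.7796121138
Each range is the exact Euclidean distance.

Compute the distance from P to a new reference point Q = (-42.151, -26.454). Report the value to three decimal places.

34.677

eq1: (x + 22.306)² + (y − 24.791)² = 23.8289140596²
eq2: (x − 17.182)² + (y − 15.639)² = 40.8613045940²
eq3: (x − 25.635)² + (y − 40.018)² = 60.7796121138²
eq2−eq1, eq2−eq3 (x²,y² cancel):
  -78.976·x + 18.304·y = 1674.180940
  16.906·x + 48.758·y = -305.720932
det = -78.976·48.758 − 18.304·16.906 = -4160.159232
x = (1674.180940·48.758 − 18.304·-305.720932) / -4160.159232 = -20.966897
y = (-78.976·-305.720932 − 1674.180940·16.906) / -4160.159232 = 0.999742
|P − Q| = √((-20.966897 − -42.151)² + (0.999742 − -26.454)²) = 34.676709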